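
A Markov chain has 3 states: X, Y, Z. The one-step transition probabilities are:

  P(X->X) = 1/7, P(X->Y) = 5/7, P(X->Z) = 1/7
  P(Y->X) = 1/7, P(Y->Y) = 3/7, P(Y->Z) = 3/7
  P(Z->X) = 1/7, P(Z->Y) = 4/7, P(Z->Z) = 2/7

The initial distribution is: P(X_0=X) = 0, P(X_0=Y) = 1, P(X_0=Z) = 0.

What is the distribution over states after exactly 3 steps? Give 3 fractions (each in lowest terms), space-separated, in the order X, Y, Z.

Answer: 1/7 177/343 117/343

Derivation:
Propagating the distribution step by step (d_{t+1} = d_t * P):
d_0 = (X=0, Y=1, Z=0)
  d_1[X] = 0*1/7 + 1*1/7 + 0*1/7 = 1/7
  d_1[Y] = 0*5/7 + 1*3/7 + 0*4/7 = 3/7
  d_1[Z] = 0*1/7 + 1*3/7 + 0*2/7 = 3/7
d_1 = (X=1/7, Y=3/7, Z=3/7)
  d_2[X] = 1/7*1/7 + 3/7*1/7 + 3/7*1/7 = 1/7
  d_2[Y] = 1/7*5/7 + 3/7*3/7 + 3/7*4/7 = 26/49
  d_2[Z] = 1/7*1/7 + 3/7*3/7 + 3/7*2/7 = 16/49
d_2 = (X=1/7, Y=26/49, Z=16/49)
  d_3[X] = 1/7*1/7 + 26/49*1/7 + 16/49*1/7 = 1/7
  d_3[Y] = 1/7*5/7 + 26/49*3/7 + 16/49*4/7 = 177/343
  d_3[Z] = 1/7*1/7 + 26/49*3/7 + 16/49*2/7 = 117/343
d_3 = (X=1/7, Y=177/343, Z=117/343)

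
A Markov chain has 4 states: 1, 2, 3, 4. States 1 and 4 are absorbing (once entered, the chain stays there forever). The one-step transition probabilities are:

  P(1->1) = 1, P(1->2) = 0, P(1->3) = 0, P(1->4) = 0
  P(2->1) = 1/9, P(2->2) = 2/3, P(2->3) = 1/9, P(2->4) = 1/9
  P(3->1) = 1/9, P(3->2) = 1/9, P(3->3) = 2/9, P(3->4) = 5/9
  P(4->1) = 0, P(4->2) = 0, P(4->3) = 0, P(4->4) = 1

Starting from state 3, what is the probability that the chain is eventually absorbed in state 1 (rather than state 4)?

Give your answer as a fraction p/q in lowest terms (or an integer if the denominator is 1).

Let a_i = P(absorbed in 1 | start in state i).
Boundary conditions: a_1 = 1, a_4 = 0.
For each transient state i, a_i = sum_j P(i->j) * a_j:
  a_2 = 1/9*a_1 + 2/3*a_2 + 1/9*a_3 + 1/9*a_4
  a_3 = 1/9*a_1 + 1/9*a_2 + 2/9*a_3 + 5/9*a_4

Substituting a_1 = 1 and a_4 = 0, rearrange to (I - Q) a = r where r[i] = P(i -> 1):
  [1/3, -1/9] . (a_2, a_3) = 1/9
  [-1/9, 7/9] . (a_2, a_3) = 1/9

Solving yields:
  a_2 = 2/5
  a_3 = 1/5

Starting state is 3, so the absorption probability is a_3 = 1/5.

Answer: 1/5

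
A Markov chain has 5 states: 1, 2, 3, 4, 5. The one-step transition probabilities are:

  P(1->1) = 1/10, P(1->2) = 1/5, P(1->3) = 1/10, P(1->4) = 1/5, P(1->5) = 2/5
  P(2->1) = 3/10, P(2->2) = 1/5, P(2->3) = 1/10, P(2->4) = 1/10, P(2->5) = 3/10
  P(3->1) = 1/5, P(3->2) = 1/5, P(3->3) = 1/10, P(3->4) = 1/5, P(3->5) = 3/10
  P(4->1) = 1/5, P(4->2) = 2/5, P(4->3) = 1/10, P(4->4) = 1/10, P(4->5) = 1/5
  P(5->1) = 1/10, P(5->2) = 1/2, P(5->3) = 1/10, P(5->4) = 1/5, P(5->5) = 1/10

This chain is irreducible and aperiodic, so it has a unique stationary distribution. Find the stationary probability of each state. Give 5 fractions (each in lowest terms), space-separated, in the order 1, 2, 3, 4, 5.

The stationary distribution satisfies pi = pi * P, i.e.:
  pi_1 = 1/10*pi_1 + 3/10*pi_2 + 1/5*pi_3 + 1/5*pi_4 + 1/10*pi_5
  pi_2 = 1/5*pi_1 + 1/5*pi_2 + 1/5*pi_3 + 2/5*pi_4 + 1/2*pi_5
  pi_3 = 1/10*pi_1 + 1/10*pi_2 + 1/10*pi_3 + 1/10*pi_4 + 1/10*pi_5
  pi_4 = 1/5*pi_1 + 1/10*pi_2 + 1/5*pi_3 + 1/10*pi_4 + 1/5*pi_5
  pi_5 = 2/5*pi_1 + 3/10*pi_2 + 3/10*pi_3 + 1/5*pi_4 + 1/10*pi_5
with normalization: pi_1 + pi_2 + pi_3 + pi_4 + pi_5 = 1.

Using the first 4 balance equations plus normalization, the linear system A*pi = b is:
  [-9/10, 3/10, 1/5, 1/5, 1/10] . pi = 0
  [1/5, -4/5, 1/5, 2/5, 1/2] . pi = 0
  [1/10, 1/10, -9/10, 1/10, 1/10] . pi = 0
  [1/5, 1/10, 1/5, -9/10, 1/5] . pi = 0
  [1, 1, 1, 1, 1] . pi = 1

Solving yields:
  pi_1 = 2769/14830
  pi_2 = 4547/14830
  pi_3 = 1/10
  pi_4 = 2283/14830
  pi_5 = 1874/7415

Verification (pi * P):
  2769/14830*1/10 + 4547/14830*3/10 + 1/10*1/5 + 2283/14830*1/5 + 1874/7415*1/10 = 2769/14830 = pi_1  (ok)
  2769/14830*1/5 + 4547/14830*1/5 + 1/10*1/5 + 2283/14830*2/5 + 1874/7415*1/2 = 4547/14830 = pi_2  (ok)
  2769/14830*1/10 + 4547/14830*1/10 + 1/10*1/10 + 2283/14830*1/10 + 1874/7415*1/10 = 1/10 = pi_3  (ok)
  2769/14830*1/5 + 4547/14830*1/10 + 1/10*1/5 + 2283/14830*1/10 + 1874/7415*1/5 = 2283/14830 = pi_4  (ok)
  2769/14830*2/5 + 4547/14830*3/10 + 1/10*3/10 + 2283/14830*1/5 + 1874/7415*1/10 = 1874/7415 = pi_5  (ok)

Answer: 2769/14830 4547/14830 1/10 2283/14830 1874/7415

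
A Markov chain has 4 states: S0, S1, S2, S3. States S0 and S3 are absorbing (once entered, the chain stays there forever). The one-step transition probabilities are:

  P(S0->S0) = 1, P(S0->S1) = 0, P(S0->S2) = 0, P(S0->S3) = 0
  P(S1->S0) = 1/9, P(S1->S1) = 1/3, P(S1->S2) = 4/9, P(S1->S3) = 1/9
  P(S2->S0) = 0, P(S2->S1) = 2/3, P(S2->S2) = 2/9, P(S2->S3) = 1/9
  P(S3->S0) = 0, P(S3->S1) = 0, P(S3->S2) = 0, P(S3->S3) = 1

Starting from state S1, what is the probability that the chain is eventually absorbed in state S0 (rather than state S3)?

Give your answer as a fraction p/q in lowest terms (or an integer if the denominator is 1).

Answer: 7/18

Derivation:
Let a_i = P(absorbed in S0 | start in state i).
Boundary conditions: a_S0 = 1, a_S3 = 0.
For each transient state i, a_i = sum_j P(i->j) * a_j:
  a_S1 = 1/9*a_S0 + 1/3*a_S1 + 4/9*a_S2 + 1/9*a_S3
  a_S2 = 0*a_S0 + 2/3*a_S1 + 2/9*a_S2 + 1/9*a_S3

Substituting a_S0 = 1 and a_S3 = 0, rearrange to (I - Q) a = r where r[i] = P(i -> S0):
  [2/3, -4/9] . (a_S1, a_S2) = 1/9
  [-2/3, 7/9] . (a_S1, a_S2) = 0

Solving yields:
  a_S1 = 7/18
  a_S2 = 1/3

Starting state is S1, so the absorption probability is a_S1 = 7/18.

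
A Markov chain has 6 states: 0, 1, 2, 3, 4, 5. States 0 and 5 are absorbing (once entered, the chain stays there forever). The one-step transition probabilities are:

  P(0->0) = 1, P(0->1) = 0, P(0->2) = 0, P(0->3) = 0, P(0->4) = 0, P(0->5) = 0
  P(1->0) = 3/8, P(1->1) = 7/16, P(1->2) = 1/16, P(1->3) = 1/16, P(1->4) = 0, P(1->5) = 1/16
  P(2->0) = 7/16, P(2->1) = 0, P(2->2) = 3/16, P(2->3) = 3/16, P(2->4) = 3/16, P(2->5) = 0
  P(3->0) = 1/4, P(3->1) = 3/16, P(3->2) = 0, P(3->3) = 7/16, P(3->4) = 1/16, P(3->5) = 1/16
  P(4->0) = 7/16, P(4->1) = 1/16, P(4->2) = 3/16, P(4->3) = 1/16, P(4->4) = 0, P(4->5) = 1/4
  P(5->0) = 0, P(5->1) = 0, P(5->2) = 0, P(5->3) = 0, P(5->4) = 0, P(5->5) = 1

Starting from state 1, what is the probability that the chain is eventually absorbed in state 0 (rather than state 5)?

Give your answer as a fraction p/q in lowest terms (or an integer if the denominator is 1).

Let a_i = P(absorbed in 0 | start in state i).
Boundary conditions: a_0 = 1, a_5 = 0.
For each transient state i, a_i = sum_j P(i->j) * a_j:
  a_1 = 3/8*a_0 + 7/16*a_1 + 1/16*a_2 + 1/16*a_3 + 0*a_4 + 1/16*a_5
  a_2 = 7/16*a_0 + 0*a_1 + 3/16*a_2 + 3/16*a_3 + 3/16*a_4 + 0*a_5
  a_3 = 1/4*a_0 + 3/16*a_1 + 0*a_2 + 7/16*a_3 + 1/16*a_4 + 1/16*a_5
  a_4 = 7/16*a_0 + 1/16*a_1 + 3/16*a_2 + 1/16*a_3 + 0*a_4 + 1/4*a_5

Substituting a_0 = 1 and a_5 = 0, rearrange to (I - Q) a = r where r[i] = P(i -> 0):
  [9/16, -1/16, -1/16, 0] . (a_1, a_2, a_3, a_4) = 3/8
  [0, 13/16, -3/16, -3/16] . (a_1, a_2, a_3, a_4) = 7/16
  [-3/16, 0, 9/16, -1/16] . (a_1, a_2, a_3, a_4) = 1/4
  [-1/16, -3/16, -1/16, 1] . (a_1, a_2, a_3, a_4) = 7/16

Solving yields:
  a_1 = 12937/15128
  a_2 = 13439/15128
  a_3 = 6113/7564
  a_4 = 10711/15128

Starting state is 1, so the absorption probability is a_1 = 12937/15128.

Answer: 12937/15128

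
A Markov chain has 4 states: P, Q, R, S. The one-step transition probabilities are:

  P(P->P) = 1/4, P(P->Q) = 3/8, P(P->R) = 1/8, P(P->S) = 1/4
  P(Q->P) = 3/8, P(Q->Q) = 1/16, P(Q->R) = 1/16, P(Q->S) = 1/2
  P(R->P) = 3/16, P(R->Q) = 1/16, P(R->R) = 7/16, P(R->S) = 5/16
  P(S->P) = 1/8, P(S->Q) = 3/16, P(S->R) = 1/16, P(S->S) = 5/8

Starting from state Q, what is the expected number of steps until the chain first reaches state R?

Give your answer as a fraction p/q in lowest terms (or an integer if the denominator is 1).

Answer: 118/9

Derivation:
Let h_i = expected steps to first reach R from state i.
Boundary: h_R = 0.
First-step equations for the other states:
  h_P = 1 + 1/4*h_P + 3/8*h_Q + 1/8*h_R + 1/4*h_S
  h_Q = 1 + 3/8*h_P + 1/16*h_Q + 1/16*h_R + 1/2*h_S
  h_S = 1 + 1/8*h_P + 3/16*h_Q + 1/16*h_R + 5/8*h_S

Substituting h_R = 0 and rearranging gives the linear system (I - Q) h = 1:
  [3/4, -3/8, -1/4] . (h_P, h_Q, h_S) = 1
  [-3/8, 15/16, -1/2] . (h_P, h_Q, h_S) = 1
  [-1/8, -3/16, 3/8] . (h_P, h_Q, h_S) = 1

Solving yields:
  h_P = 37/3
  h_Q = 118/9
  h_S = 40/3

Starting state is Q, so the expected hitting time is h_Q = 118/9.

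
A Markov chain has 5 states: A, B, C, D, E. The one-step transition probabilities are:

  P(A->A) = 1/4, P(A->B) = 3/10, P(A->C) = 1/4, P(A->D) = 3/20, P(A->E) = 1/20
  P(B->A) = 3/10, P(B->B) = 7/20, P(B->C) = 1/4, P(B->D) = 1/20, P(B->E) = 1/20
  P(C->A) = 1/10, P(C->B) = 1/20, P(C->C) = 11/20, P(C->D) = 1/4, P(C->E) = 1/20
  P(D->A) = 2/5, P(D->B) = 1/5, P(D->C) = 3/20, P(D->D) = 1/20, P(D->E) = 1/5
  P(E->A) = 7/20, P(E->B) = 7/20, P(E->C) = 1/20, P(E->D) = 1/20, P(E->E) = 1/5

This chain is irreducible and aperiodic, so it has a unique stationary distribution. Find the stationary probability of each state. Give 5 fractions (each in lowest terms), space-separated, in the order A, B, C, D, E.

Answer: 4147/17070 3809/17070 8036/25605 7019/51210 1417/17070

Derivation:
The stationary distribution satisfies pi = pi * P, i.e.:
  pi_A = 1/4*pi_A + 3/10*pi_B + 1/10*pi_C + 2/5*pi_D + 7/20*pi_E
  pi_B = 3/10*pi_A + 7/20*pi_B + 1/20*pi_C + 1/5*pi_D + 7/20*pi_E
  pi_C = 1/4*pi_A + 1/4*pi_B + 11/20*pi_C + 3/20*pi_D + 1/20*pi_E
  pi_D = 3/20*pi_A + 1/20*pi_B + 1/4*pi_C + 1/20*pi_D + 1/20*pi_E
  pi_E = 1/20*pi_A + 1/20*pi_B + 1/20*pi_C + 1/5*pi_D + 1/5*pi_E
with normalization: pi_A + pi_B + pi_C + pi_D + pi_E = 1.

Using the first 4 balance equations plus normalization, the linear system A*pi = b is:
  [-3/4, 3/10, 1/10, 2/5, 7/20] . pi = 0
  [3/10, -13/20, 1/20, 1/5, 7/20] . pi = 0
  [1/4, 1/4, -9/20, 3/20, 1/20] . pi = 0
  [3/20, 1/20, 1/4, -19/20, 1/20] . pi = 0
  [1, 1, 1, 1, 1] . pi = 1

Solving yields:
  pi_A = 4147/17070
  pi_B = 3809/17070
  pi_C = 8036/25605
  pi_D = 7019/51210
  pi_E = 1417/17070

Verification (pi * P):
  4147/17070*1/4 + 3809/17070*3/10 + 8036/25605*1/10 + 7019/51210*2/5 + 1417/17070*7/20 = 4147/17070 = pi_A  (ok)
  4147/17070*3/10 + 3809/17070*7/20 + 8036/25605*1/20 + 7019/51210*1/5 + 1417/17070*7/20 = 3809/17070 = pi_B  (ok)
  4147/17070*1/4 + 3809/17070*1/4 + 8036/25605*11/20 + 7019/51210*3/20 + 1417/17070*1/20 = 8036/25605 = pi_C  (ok)
  4147/17070*3/20 + 3809/17070*1/20 + 8036/25605*1/4 + 7019/51210*1/20 + 1417/17070*1/20 = 7019/51210 = pi_D  (ok)
  4147/17070*1/20 + 3809/17070*1/20 + 8036/25605*1/20 + 7019/51210*1/5 + 1417/17070*1/5 = 1417/17070 = pi_E  (ok)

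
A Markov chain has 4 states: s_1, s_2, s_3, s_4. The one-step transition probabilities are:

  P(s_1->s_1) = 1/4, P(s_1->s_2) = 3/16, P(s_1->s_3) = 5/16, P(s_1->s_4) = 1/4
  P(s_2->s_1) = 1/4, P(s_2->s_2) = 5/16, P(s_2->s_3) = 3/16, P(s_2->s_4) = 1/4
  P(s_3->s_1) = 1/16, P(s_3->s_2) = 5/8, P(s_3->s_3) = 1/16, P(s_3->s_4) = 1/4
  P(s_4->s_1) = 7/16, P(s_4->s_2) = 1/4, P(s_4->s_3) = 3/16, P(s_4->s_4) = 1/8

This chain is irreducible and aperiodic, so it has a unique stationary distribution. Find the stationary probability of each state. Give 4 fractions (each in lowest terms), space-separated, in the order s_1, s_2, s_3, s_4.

The stationary distribution satisfies pi = pi * P, i.e.:
  pi_s_1 = 1/4*pi_s_1 + 1/4*pi_s_2 + 1/16*pi_s_3 + 7/16*pi_s_4
  pi_s_2 = 3/16*pi_s_1 + 5/16*pi_s_2 + 5/8*pi_s_3 + 1/4*pi_s_4
  pi_s_3 = 5/16*pi_s_1 + 3/16*pi_s_2 + 1/16*pi_s_3 + 3/16*pi_s_4
  pi_s_4 = 1/4*pi_s_1 + 1/4*pi_s_2 + 1/4*pi_s_3 + 1/8*pi_s_4
with normalization: pi_s_1 + pi_s_2 + pi_s_3 + pi_s_4 = 1.

Using the first 3 balance equations plus normalization, the linear system A*pi = b is:
  [-3/4, 1/4, 1/16, 7/16] . pi = 0
  [3/16, -11/16, 5/8, 1/4] . pi = 0
  [5/16, 3/16, -15/16, 3/16] . pi = 0
  [1, 1, 1, 1] . pi = 1

Solving yields:
  pi_s_1 = 25/98
  pi_s_2 = 289/882
  pi_s_3 = 86/441
  pi_s_4 = 2/9

Verification (pi * P):
  25/98*1/4 + 289/882*1/4 + 86/441*1/16 + 2/9*7/16 = 25/98 = pi_s_1  (ok)
  25/98*3/16 + 289/882*5/16 + 86/441*5/8 + 2/9*1/4 = 289/882 = pi_s_2  (ok)
  25/98*5/16 + 289/882*3/16 + 86/441*1/16 + 2/9*3/16 = 86/441 = pi_s_3  (ok)
  25/98*1/4 + 289/882*1/4 + 86/441*1/4 + 2/9*1/8 = 2/9 = pi_s_4  (ok)

Answer: 25/98 289/882 86/441 2/9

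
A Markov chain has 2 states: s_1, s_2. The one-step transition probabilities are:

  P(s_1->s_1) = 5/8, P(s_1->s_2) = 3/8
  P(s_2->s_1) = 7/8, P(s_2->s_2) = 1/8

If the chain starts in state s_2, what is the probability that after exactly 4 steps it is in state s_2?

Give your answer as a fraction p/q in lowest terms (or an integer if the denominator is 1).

Computing P^4 by repeated multiplication:
P^1 =
  s_1: [5/8, 3/8]
  s_2: [7/8, 1/8]
P^2 =
  s_1: [23/32, 9/32]
  s_2: [21/32, 11/32]
P^3 =
  s_1: [89/128, 39/128]
  s_2: [91/128, 37/128]
P^4 =
  s_1: [359/512, 153/512]
  s_2: [357/512, 155/512]

(P^4)[s_2 -> s_2] = 155/512

Answer: 155/512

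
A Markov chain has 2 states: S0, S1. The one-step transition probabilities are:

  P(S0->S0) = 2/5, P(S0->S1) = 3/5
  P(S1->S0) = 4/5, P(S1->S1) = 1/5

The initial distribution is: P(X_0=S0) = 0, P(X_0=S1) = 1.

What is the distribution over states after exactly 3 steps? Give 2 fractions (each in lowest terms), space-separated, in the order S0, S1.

Answer: 76/125 49/125

Derivation:
Propagating the distribution step by step (d_{t+1} = d_t * P):
d_0 = (S0=0, S1=1)
  d_1[S0] = 0*2/5 + 1*4/5 = 4/5
  d_1[S1] = 0*3/5 + 1*1/5 = 1/5
d_1 = (S0=4/5, S1=1/5)
  d_2[S0] = 4/5*2/5 + 1/5*4/5 = 12/25
  d_2[S1] = 4/5*3/5 + 1/5*1/5 = 13/25
d_2 = (S0=12/25, S1=13/25)
  d_3[S0] = 12/25*2/5 + 13/25*4/5 = 76/125
  d_3[S1] = 12/25*3/5 + 13/25*1/5 = 49/125
d_3 = (S0=76/125, S1=49/125)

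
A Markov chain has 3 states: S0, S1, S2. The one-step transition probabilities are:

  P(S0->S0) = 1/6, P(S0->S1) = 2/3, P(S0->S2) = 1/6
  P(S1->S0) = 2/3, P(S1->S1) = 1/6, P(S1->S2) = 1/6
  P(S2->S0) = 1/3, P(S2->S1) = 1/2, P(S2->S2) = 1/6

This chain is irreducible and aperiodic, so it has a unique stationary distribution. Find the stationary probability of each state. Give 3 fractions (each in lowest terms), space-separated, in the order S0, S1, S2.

The stationary distribution satisfies pi = pi * P, i.e.:
  pi_S0 = 1/6*pi_S0 + 2/3*pi_S1 + 1/3*pi_S2
  pi_S1 = 2/3*pi_S0 + 1/6*pi_S1 + 1/2*pi_S2
  pi_S2 = 1/6*pi_S0 + 1/6*pi_S1 + 1/6*pi_S2
with normalization: pi_S0 + pi_S1 + pi_S2 = 1.

Using the first 2 balance equations plus normalization, the linear system A*pi = b is:
  [-5/6, 2/3, 1/3] . pi = 0
  [2/3, -5/6, 1/2] . pi = 0
  [1, 1, 1] . pi = 1

Solving yields:
  pi_S0 = 11/27
  pi_S1 = 23/54
  pi_S2 = 1/6

Verification (pi * P):
  11/27*1/6 + 23/54*2/3 + 1/6*1/3 = 11/27 = pi_S0  (ok)
  11/27*2/3 + 23/54*1/6 + 1/6*1/2 = 23/54 = pi_S1  (ok)
  11/27*1/6 + 23/54*1/6 + 1/6*1/6 = 1/6 = pi_S2  (ok)

Answer: 11/27 23/54 1/6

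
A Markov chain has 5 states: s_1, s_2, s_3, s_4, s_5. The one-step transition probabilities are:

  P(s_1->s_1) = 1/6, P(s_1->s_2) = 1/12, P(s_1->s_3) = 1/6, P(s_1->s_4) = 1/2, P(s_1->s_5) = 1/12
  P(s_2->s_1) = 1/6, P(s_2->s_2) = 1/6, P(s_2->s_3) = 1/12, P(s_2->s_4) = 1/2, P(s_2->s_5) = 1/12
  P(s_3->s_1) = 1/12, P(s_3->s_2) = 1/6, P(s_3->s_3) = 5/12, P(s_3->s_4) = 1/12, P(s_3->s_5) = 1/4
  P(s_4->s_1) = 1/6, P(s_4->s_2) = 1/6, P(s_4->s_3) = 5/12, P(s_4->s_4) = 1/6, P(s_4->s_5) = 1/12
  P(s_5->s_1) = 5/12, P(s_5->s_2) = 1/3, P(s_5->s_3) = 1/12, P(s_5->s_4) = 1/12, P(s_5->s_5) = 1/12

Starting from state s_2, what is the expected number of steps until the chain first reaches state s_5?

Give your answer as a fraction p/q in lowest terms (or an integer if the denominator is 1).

Let h_i = expected steps to first reach s_5 from state i.
Boundary: h_s_5 = 0.
First-step equations for the other states:
  h_s_1 = 1 + 1/6*h_s_1 + 1/12*h_s_2 + 1/6*h_s_3 + 1/2*h_s_4 + 1/12*h_s_5
  h_s_2 = 1 + 1/6*h_s_1 + 1/6*h_s_2 + 1/12*h_s_3 + 1/2*h_s_4 + 1/12*h_s_5
  h_s_3 = 1 + 1/12*h_s_1 + 1/6*h_s_2 + 5/12*h_s_3 + 1/12*h_s_4 + 1/4*h_s_5
  h_s_4 = 1 + 1/6*h_s_1 + 1/6*h_s_2 + 5/12*h_s_3 + 1/6*h_s_4 + 1/12*h_s_5

Substituting h_s_5 = 0 and rearranging gives the linear system (I - Q) h = 1:
  [5/6, -1/12, -1/6, -1/2] . (h_s_1, h_s_2, h_s_3, h_s_4) = 1
  [-1/6, 5/6, -1/12, -1/2] . (h_s_1, h_s_2, h_s_3, h_s_4) = 1
  [-1/12, -1/6, 7/12, -1/12] . (h_s_1, h_s_2, h_s_3, h_s_4) = 1
  [-1/6, -1/6, -5/12, 5/6] . (h_s_1, h_s_2, h_s_3, h_s_4) = 1

Solving yields:
  h_s_1 = 15/2
  h_s_2 = 84/11
  h_s_3 = 6
  h_s_4 = 159/22

Starting state is s_2, so the expected hitting time is h_s_2 = 84/11.

Answer: 84/11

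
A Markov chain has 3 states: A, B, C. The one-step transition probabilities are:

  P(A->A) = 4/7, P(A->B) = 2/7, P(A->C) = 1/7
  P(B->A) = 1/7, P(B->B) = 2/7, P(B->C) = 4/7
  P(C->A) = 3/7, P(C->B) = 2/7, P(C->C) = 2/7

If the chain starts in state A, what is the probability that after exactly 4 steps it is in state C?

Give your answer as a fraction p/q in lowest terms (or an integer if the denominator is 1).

Computing P^4 by repeated multiplication:
P^1 =
  A: [4/7, 2/7, 1/7]
  B: [1/7, 2/7, 4/7]
  C: [3/7, 2/7, 2/7]
P^2 =
  A: [3/7, 2/7, 2/7]
  B: [18/49, 2/7, 17/49]
  C: [20/49, 2/7, 15/49]
P^3 =
  A: [20/49, 2/7, 15/49]
  B: [137/343, 2/7, 108/343]
  C: [139/343, 2/7, 106/343]
P^4 =
  A: [139/343, 2/7, 106/343]
  B: [970/2401, 2/7, 745/2401]
  C: [972/2401, 2/7, 743/2401]

(P^4)[A -> C] = 106/343

Answer: 106/343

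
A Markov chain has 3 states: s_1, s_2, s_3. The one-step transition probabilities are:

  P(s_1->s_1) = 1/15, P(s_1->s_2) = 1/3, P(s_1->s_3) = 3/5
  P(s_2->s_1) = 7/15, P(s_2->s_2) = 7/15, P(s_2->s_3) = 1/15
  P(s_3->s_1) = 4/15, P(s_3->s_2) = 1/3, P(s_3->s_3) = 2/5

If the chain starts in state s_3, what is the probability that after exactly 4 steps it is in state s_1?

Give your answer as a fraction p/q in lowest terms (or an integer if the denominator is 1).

Answer: 4829/16875

Derivation:
Computing P^4 by repeated multiplication:
P^1 =
  s_1: [1/15, 1/3, 3/5]
  s_2: [7/15, 7/15, 1/15]
  s_3: [4/15, 1/3, 2/5]
P^2 =
  s_1: [8/25, 17/45, 68/225]
  s_2: [4/15, 89/225, 76/225]
  s_3: [7/25, 17/45, 77/225]
P^3 =
  s_1: [313/1125, 259/675, 1141/3375]
  s_2: [329/1125, 1303/3375, 217/675]
  s_3: [322/1125, 259/675, 1114/3375]
P^4 =
  s_1: [4856/16875, 3893/10125, 16592/50625]
  s_2: [4816/16875, 19481/50625, 16696/50625]
  s_3: [4829/16875, 3893/10125, 16673/50625]

(P^4)[s_3 -> s_1] = 4829/16875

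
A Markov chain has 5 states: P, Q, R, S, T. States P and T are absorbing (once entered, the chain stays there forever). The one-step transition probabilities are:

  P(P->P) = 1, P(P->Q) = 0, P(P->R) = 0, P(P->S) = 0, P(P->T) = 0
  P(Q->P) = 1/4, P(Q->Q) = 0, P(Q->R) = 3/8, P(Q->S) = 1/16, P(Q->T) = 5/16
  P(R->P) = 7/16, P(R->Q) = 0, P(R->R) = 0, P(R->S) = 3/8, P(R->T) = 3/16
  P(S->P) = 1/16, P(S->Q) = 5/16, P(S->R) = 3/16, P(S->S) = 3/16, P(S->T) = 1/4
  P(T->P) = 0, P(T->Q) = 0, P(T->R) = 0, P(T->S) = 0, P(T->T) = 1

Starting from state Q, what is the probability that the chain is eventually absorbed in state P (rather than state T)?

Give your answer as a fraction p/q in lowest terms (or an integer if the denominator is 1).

Let a_i = P(absorbed in P | start in state i).
Boundary conditions: a_P = 1, a_T = 0.
For each transient state i, a_i = sum_j P(i->j) * a_j:
  a_Q = 1/4*a_P + 0*a_Q + 3/8*a_R + 1/16*a_S + 5/16*a_T
  a_R = 7/16*a_P + 0*a_Q + 0*a_R + 3/8*a_S + 3/16*a_T
  a_S = 1/16*a_P + 5/16*a_Q + 3/16*a_R + 3/16*a_S + 1/4*a_T

Substituting a_P = 1 and a_T = 0, rearrange to (I - Q) a = r where r[i] = P(i -> P):
  [1, -3/8, -1/16] . (a_Q, a_R, a_S) = 1/4
  [0, 1, -3/8] . (a_Q, a_R, a_S) = 7/16
  [-5/16, -3/16, 13/16] . (a_Q, a_R, a_S) = 1/16

Solving yields:
  a_Q = 1379/2780
  a_R = 1637/2780
  a_S = 561/1390

Starting state is Q, so the absorption probability is a_Q = 1379/2780.

Answer: 1379/2780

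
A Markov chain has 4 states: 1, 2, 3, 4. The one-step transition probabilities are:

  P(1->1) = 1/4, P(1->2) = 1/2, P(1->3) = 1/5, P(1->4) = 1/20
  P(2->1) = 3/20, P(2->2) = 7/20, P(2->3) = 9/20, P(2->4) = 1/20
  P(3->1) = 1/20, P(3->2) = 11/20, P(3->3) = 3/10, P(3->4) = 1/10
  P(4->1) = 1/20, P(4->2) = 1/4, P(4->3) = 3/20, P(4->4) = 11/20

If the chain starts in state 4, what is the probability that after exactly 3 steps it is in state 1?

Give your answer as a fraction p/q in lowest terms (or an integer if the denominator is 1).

Answer: 401/4000

Derivation:
Computing P^3 by repeated multiplication:
P^1 =
  1: [1/4, 1/2, 1/5, 1/20]
  2: [3/20, 7/20, 9/20, 1/20]
  3: [1/20, 11/20, 3/10, 1/10]
  4: [1/20, 1/4, 3/20, 11/20]
P^2 =
  1: [3/20, 169/400, 137/400, 17/200]
  2: [23/200, 183/400, 33/100, 39/400]
  3: [23/200, 163/400, 29/80, 23/200]
  4: [17/200, 133/400, 1/4, 133/400]
P^3 =
  1: [489/4000, 173/400, 537/1600, 877/8000]
  2: [19/160, 847/2000, 137/400, 461/4000]
  3: [91/800, 1713/4000, 2659/8000, 201/1600]
  4: [401/4000, 759/2000, 583/2000, 183/800]

(P^3)[4 -> 1] = 401/4000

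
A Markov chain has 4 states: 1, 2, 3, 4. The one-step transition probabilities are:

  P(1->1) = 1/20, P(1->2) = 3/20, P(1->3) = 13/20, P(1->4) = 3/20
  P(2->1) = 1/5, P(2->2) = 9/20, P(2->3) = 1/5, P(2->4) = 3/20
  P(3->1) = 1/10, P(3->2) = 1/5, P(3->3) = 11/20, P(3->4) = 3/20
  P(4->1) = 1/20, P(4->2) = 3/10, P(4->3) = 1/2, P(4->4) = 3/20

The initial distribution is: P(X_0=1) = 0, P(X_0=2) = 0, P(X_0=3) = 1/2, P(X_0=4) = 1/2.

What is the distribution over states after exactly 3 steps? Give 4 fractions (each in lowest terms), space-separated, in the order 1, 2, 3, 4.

Answer: 1827/16000 1111/4000 7329/16000 3/20

Derivation:
Propagating the distribution step by step (d_{t+1} = d_t * P):
d_0 = (1=0, 2=0, 3=1/2, 4=1/2)
  d_1[1] = 0*1/20 + 0*1/5 + 1/2*1/10 + 1/2*1/20 = 3/40
  d_1[2] = 0*3/20 + 0*9/20 + 1/2*1/5 + 1/2*3/10 = 1/4
  d_1[3] = 0*13/20 + 0*1/5 + 1/2*11/20 + 1/2*1/2 = 21/40
  d_1[4] = 0*3/20 + 0*3/20 + 1/2*3/20 + 1/2*3/20 = 3/20
d_1 = (1=3/40, 2=1/4, 3=21/40, 4=3/20)
  d_2[1] = 3/40*1/20 + 1/4*1/5 + 21/40*1/10 + 3/20*1/20 = 91/800
  d_2[2] = 3/40*3/20 + 1/4*9/20 + 21/40*1/5 + 3/20*3/10 = 219/800
  d_2[3] = 3/40*13/20 + 1/4*1/5 + 21/40*11/20 + 3/20*1/2 = 37/80
  d_2[4] = 3/40*3/20 + 1/4*3/20 + 21/40*3/20 + 3/20*3/20 = 3/20
d_2 = (1=91/800, 2=219/800, 3=37/80, 4=3/20)
  d_3[1] = 91/800*1/20 + 219/800*1/5 + 37/80*1/10 + 3/20*1/20 = 1827/16000
  d_3[2] = 91/800*3/20 + 219/800*9/20 + 37/80*1/5 + 3/20*3/10 = 1111/4000
  d_3[3] = 91/800*13/20 + 219/800*1/5 + 37/80*11/20 + 3/20*1/2 = 7329/16000
  d_3[4] = 91/800*3/20 + 219/800*3/20 + 37/80*3/20 + 3/20*3/20 = 3/20
d_3 = (1=1827/16000, 2=1111/4000, 3=7329/16000, 4=3/20)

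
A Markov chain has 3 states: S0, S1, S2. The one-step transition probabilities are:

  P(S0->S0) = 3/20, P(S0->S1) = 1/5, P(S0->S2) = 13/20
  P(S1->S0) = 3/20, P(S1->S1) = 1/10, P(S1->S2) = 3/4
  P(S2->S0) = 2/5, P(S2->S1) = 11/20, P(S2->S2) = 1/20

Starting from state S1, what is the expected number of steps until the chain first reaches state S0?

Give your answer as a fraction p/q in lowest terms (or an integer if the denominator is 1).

Answer: 680/177

Derivation:
Let h_i = expected steps to first reach S0 from state i.
Boundary: h_S0 = 0.
First-step equations for the other states:
  h_S1 = 1 + 3/20*h_S0 + 1/10*h_S1 + 3/4*h_S2
  h_S2 = 1 + 2/5*h_S0 + 11/20*h_S1 + 1/20*h_S2

Substituting h_S0 = 0 and rearranging gives the linear system (I - Q) h = 1:
  [9/10, -3/4] . (h_S1, h_S2) = 1
  [-11/20, 19/20] . (h_S1, h_S2) = 1

Solving yields:
  h_S1 = 680/177
  h_S2 = 580/177

Starting state is S1, so the expected hitting time is h_S1 = 680/177.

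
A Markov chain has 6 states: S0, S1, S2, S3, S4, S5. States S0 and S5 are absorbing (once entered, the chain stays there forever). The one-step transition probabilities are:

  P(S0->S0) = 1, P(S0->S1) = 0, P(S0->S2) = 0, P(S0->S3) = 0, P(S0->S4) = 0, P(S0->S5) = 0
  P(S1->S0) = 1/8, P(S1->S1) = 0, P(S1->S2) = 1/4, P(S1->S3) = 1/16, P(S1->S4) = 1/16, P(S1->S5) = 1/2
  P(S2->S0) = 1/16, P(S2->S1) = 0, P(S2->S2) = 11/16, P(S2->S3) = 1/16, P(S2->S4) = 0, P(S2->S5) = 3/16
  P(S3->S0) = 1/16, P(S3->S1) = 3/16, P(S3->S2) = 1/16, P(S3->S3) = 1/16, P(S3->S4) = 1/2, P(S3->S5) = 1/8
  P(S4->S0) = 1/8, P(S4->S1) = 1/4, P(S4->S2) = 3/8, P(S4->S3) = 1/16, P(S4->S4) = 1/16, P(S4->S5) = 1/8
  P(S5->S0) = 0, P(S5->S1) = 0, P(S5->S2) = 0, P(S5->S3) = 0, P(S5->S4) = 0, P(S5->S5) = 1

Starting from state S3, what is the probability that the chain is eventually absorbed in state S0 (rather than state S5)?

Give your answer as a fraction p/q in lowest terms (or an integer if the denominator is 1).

Let a_i = P(absorbed in S0 | start in state i).
Boundary conditions: a_S0 = 1, a_S5 = 0.
For each transient state i, a_i = sum_j P(i->j) * a_j:
  a_S1 = 1/8*a_S0 + 0*a_S1 + 1/4*a_S2 + 1/16*a_S3 + 1/16*a_S4 + 1/2*a_S5
  a_S2 = 1/16*a_S0 + 0*a_S1 + 11/16*a_S2 + 1/16*a_S3 + 0*a_S4 + 3/16*a_S5
  a_S3 = 1/16*a_S0 + 3/16*a_S1 + 1/16*a_S2 + 1/16*a_S3 + 1/2*a_S4 + 1/8*a_S5
  a_S4 = 1/8*a_S0 + 1/4*a_S1 + 3/8*a_S2 + 1/16*a_S3 + 1/16*a_S4 + 1/8*a_S5

Substituting a_S0 = 1 and a_S5 = 0, rearrange to (I - Q) a = r where r[i] = P(i -> S0):
  [1, -1/4, -1/16, -1/16] . (a_S1, a_S2, a_S3, a_S4) = 1/8
  [0, 5/16, -1/16, 0] . (a_S1, a_S2, a_S3, a_S4) = 1/16
  [-3/16, -1/16, 15/16, -1/2] . (a_S1, a_S2, a_S3, a_S4) = 1/16
  [-1/4, -3/8, -1/16, 15/16] . (a_S1, a_S2, a_S3, a_S4) = 1/8

Solving yields:
  a_S1 = 8/35
  a_S2 = 664/2555
  a_S3 = 153/511
  a_S4 = 813/2555

Starting state is S3, so the absorption probability is a_S3 = 153/511.

Answer: 153/511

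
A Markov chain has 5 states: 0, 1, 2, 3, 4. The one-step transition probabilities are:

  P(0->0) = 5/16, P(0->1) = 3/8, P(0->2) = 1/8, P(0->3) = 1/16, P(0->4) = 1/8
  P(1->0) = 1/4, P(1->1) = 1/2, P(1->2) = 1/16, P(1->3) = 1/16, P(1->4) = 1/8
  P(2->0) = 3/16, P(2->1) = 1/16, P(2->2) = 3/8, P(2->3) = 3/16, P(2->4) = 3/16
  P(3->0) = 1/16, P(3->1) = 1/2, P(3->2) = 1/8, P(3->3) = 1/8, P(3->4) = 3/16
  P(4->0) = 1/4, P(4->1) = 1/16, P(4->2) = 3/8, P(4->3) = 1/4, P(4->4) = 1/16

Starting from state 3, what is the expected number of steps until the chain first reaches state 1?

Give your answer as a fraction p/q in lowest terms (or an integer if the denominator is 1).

Let h_i = expected steps to first reach 1 from state i.
Boundary: h_1 = 0.
First-step equations for the other states:
  h_0 = 1 + 5/16*h_0 + 3/8*h_1 + 1/8*h_2 + 1/16*h_3 + 1/8*h_4
  h_2 = 1 + 3/16*h_0 + 1/16*h_1 + 3/8*h_2 + 3/16*h_3 + 3/16*h_4
  h_3 = 1 + 1/16*h_0 + 1/2*h_1 + 1/8*h_2 + 1/8*h_3 + 3/16*h_4
  h_4 = 1 + 1/4*h_0 + 1/16*h_1 + 3/8*h_2 + 1/4*h_3 + 1/16*h_4

Substituting h_1 = 0 and rearranging gives the linear system (I - Q) h = 1:
  [11/16, -1/8, -1/16, -1/8] . (h_0, h_2, h_3, h_4) = 1
  [-3/16, 5/8, -3/16, -3/16] . (h_0, h_2, h_3, h_4) = 1
  [-1/16, -1/8, 7/8, -3/16] . (h_0, h_2, h_3, h_4) = 1
  [-1/4, -3/8, -1/4, 15/16] . (h_0, h_2, h_3, h_4) = 1

Solving yields:
  h_0 = 23648/6645
  h_2 = 11272/2215
  h_3 = 21088/6645
  h_4 = 10848/2215

Starting state is 3, so the expected hitting time is h_3 = 21088/6645.

Answer: 21088/6645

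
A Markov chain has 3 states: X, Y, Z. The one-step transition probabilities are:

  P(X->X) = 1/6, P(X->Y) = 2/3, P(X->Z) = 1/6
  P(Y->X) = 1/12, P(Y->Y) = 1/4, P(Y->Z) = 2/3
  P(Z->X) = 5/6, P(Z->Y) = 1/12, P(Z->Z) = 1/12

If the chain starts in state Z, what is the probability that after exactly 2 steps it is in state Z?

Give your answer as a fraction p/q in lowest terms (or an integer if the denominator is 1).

Answer: 29/144

Derivation:
Computing P^2 by repeated multiplication:
P^1 =
  X: [1/6, 2/3, 1/6]
  Y: [1/12, 1/4, 2/3]
  Z: [5/6, 1/12, 1/12]
P^2 =
  X: [2/9, 7/24, 35/72]
  Y: [85/144, 25/144, 17/72]
  Z: [31/144, 7/12, 29/144]

(P^2)[Z -> Z] = 29/144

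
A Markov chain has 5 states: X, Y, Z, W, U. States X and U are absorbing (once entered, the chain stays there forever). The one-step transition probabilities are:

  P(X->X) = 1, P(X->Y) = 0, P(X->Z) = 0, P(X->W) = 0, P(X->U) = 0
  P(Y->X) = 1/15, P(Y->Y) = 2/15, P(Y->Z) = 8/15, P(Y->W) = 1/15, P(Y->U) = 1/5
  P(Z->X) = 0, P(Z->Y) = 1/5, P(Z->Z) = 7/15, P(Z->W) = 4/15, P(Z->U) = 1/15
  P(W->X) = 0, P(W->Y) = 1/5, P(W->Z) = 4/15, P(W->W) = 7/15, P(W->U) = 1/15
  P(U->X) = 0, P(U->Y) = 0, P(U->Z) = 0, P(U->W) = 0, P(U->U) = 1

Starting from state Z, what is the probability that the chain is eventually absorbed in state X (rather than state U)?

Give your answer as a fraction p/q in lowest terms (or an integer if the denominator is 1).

Let a_i = P(absorbed in X | start in state i).
Boundary conditions: a_X = 1, a_U = 0.
For each transient state i, a_i = sum_j P(i->j) * a_j:
  a_Y = 1/15*a_X + 2/15*a_Y + 8/15*a_Z + 1/15*a_W + 1/5*a_U
  a_Z = 0*a_X + 1/5*a_Y + 7/15*a_Z + 4/15*a_W + 1/15*a_U
  a_W = 0*a_X + 1/5*a_Y + 4/15*a_Z + 7/15*a_W + 1/15*a_U

Substituting a_X = 1 and a_U = 0, rearrange to (I - Q) a = r where r[i] = P(i -> X):
  [13/15, -8/15, -1/15] . (a_Y, a_Z, a_W) = 1/15
  [-1/5, 8/15, -4/15] . (a_Y, a_Z, a_W) = 0
  [-1/5, -4/15, 8/15] . (a_Y, a_Z, a_W) = 0

Solving yields:
  a_Y = 4/25
  a_Z = 3/25
  a_W = 3/25

Starting state is Z, so the absorption probability is a_Z = 3/25.

Answer: 3/25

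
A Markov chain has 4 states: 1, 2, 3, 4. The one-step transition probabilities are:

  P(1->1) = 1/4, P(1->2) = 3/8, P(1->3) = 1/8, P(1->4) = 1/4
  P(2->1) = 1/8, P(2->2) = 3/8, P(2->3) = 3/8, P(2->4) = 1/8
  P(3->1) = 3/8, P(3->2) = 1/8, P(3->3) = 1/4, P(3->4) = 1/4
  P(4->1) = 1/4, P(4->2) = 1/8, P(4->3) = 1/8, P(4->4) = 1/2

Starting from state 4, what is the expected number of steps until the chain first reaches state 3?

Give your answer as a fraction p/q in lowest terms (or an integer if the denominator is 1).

Answer: 200/37

Derivation:
Let h_i = expected steps to first reach 3 from state i.
Boundary: h_3 = 0.
First-step equations for the other states:
  h_1 = 1 + 1/4*h_1 + 3/8*h_2 + 1/8*h_3 + 1/4*h_4
  h_2 = 1 + 1/8*h_1 + 3/8*h_2 + 3/8*h_3 + 1/8*h_4
  h_4 = 1 + 1/4*h_1 + 1/8*h_2 + 1/8*h_3 + 1/2*h_4

Substituting h_3 = 0 and rearranging gives the linear system (I - Q) h = 1:
  [3/4, -3/8, -1/4] . (h_1, h_2, h_4) = 1
  [-1/8, 5/8, -1/8] . (h_1, h_2, h_4) = 1
  [-1/4, -1/8, 1/2] . (h_1, h_2, h_4) = 1

Solving yields:
  h_1 = 184/37
  h_2 = 136/37
  h_4 = 200/37

Starting state is 4, so the expected hitting time is h_4 = 200/37.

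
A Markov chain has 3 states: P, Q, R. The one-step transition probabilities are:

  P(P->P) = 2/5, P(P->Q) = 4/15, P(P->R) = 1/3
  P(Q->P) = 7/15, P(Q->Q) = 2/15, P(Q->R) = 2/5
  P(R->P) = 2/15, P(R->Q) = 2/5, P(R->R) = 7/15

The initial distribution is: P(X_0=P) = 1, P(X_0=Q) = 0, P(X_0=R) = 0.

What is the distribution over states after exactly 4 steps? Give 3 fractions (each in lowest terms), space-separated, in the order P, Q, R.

Propagating the distribution step by step (d_{t+1} = d_t * P):
d_0 = (P=1, Q=0, R=0)
  d_1[P] = 1*2/5 + 0*7/15 + 0*2/15 = 2/5
  d_1[Q] = 1*4/15 + 0*2/15 + 0*2/5 = 4/15
  d_1[R] = 1*1/3 + 0*2/5 + 0*7/15 = 1/3
d_1 = (P=2/5, Q=4/15, R=1/3)
  d_2[P] = 2/5*2/5 + 4/15*7/15 + 1/3*2/15 = 74/225
  d_2[Q] = 2/5*4/15 + 4/15*2/15 + 1/3*2/5 = 62/225
  d_2[R] = 2/5*1/3 + 4/15*2/5 + 1/3*7/15 = 89/225
d_2 = (P=74/225, Q=62/225, R=89/225)
  d_3[P] = 74/225*2/5 + 62/225*7/15 + 89/225*2/15 = 352/1125
  d_3[Q] = 74/225*4/15 + 62/225*2/15 + 89/225*2/5 = 106/375
  d_3[R] = 74/225*1/3 + 62/225*2/5 + 89/225*7/15 = 91/225
d_3 = (P=352/1125, Q=106/375, R=91/225)
  d_4[P] = 352/1125*2/5 + 106/375*7/15 + 91/225*2/15 = 5248/16875
  d_4[Q] = 352/1125*4/15 + 106/375*2/15 + 91/225*2/5 = 4774/16875
  d_4[R] = 352/1125*1/3 + 106/375*2/5 + 91/225*7/15 = 6853/16875
d_4 = (P=5248/16875, Q=4774/16875, R=6853/16875)

Answer: 5248/16875 4774/16875 6853/16875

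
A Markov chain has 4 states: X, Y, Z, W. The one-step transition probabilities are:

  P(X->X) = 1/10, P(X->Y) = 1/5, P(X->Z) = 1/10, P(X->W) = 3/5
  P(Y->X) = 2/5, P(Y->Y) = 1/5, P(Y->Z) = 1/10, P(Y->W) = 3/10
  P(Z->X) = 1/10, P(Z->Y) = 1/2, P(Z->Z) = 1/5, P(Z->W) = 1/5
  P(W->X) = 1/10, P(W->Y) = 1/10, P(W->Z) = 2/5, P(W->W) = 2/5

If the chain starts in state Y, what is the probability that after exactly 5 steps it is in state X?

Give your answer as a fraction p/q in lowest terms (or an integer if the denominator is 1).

Answer: 536/3125

Derivation:
Computing P^5 by repeated multiplication:
P^1 =
  X: [1/10, 1/5, 1/10, 3/5]
  Y: [2/5, 1/5, 1/10, 3/10]
  Z: [1/10, 1/2, 1/5, 1/5]
  W: [1/10, 1/10, 2/5, 2/5]
P^2 =
  X: [4/25, 17/100, 29/100, 19/50]
  Y: [4/25, 1/5, 1/5, 11/25]
  Z: [1/4, 6/25, 9/50, 33/100]
  W: [13/100, 7/25, 13/50, 33/100]
P^3 =
  X: [151/1000, 249/1000, 243/1000, 357/1000]
  Y: [4/25, 27/125, 63/250, 93/250]
  Z: [43/250, 221/1000, 217/1000, 39/100]
  W: [23/125, 49/200, 9/40, 173/500]
P^4 =
  X: [1747/10000, 593/2500, 1157/5000, 3567/10000]
  Y: [103/625, 149/625, 148/625, 9/25]
  Z: [1663/10000, 2261/10000, 2387/10000, 3689/10000]
  W: [347/2000, 2329/10000, 2263/10000, 3673/10000]
P^5 =
  X: [4279/25000, 187/800, 4603/20000, 18247/50000]
  Y: [536/3125, 1469/6250, 724/3125, 2261/6250]
  Z: [16783/100000, 1467/6250, 11727/50000, 36291/100000]
  W: [16987/100000, 5779/25000, 11641/50000, 7323/20000]

(P^5)[Y -> X] = 536/3125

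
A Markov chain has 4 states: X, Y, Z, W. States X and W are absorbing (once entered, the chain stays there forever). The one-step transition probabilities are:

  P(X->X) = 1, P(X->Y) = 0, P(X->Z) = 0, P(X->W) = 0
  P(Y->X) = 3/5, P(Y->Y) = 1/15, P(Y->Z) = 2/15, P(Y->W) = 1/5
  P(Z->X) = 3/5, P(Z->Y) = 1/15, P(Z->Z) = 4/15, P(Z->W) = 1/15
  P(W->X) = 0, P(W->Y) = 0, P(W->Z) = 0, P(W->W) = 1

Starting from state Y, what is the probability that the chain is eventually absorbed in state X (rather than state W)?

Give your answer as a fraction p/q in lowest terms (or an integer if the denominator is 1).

Answer: 117/152

Derivation:
Let a_i = P(absorbed in X | start in state i).
Boundary conditions: a_X = 1, a_W = 0.
For each transient state i, a_i = sum_j P(i->j) * a_j:
  a_Y = 3/5*a_X + 1/15*a_Y + 2/15*a_Z + 1/5*a_W
  a_Z = 3/5*a_X + 1/15*a_Y + 4/15*a_Z + 1/15*a_W

Substituting a_X = 1 and a_W = 0, rearrange to (I - Q) a = r where r[i] = P(i -> X):
  [14/15, -2/15] . (a_Y, a_Z) = 3/5
  [-1/15, 11/15] . (a_Y, a_Z) = 3/5

Solving yields:
  a_Y = 117/152
  a_Z = 135/152

Starting state is Y, so the absorption probability is a_Y = 117/152.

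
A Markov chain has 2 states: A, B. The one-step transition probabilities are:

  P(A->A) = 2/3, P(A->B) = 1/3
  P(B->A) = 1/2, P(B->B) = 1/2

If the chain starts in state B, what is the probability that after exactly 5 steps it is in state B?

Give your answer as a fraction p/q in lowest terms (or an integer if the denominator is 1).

Answer: 1037/2592

Derivation:
Computing P^5 by repeated multiplication:
P^1 =
  A: [2/3, 1/3]
  B: [1/2, 1/2]
P^2 =
  A: [11/18, 7/18]
  B: [7/12, 5/12]
P^3 =
  A: [65/108, 43/108]
  B: [43/72, 29/72]
P^4 =
  A: [389/648, 259/648]
  B: [259/432, 173/432]
P^5 =
  A: [2333/3888, 1555/3888]
  B: [1555/2592, 1037/2592]

(P^5)[B -> B] = 1037/2592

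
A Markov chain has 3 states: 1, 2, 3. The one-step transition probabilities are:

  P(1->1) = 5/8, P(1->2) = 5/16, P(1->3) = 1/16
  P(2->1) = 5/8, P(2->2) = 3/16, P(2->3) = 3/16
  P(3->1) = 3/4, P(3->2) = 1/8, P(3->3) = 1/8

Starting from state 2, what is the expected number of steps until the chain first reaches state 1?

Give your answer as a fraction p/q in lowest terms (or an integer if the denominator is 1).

Let h_i = expected steps to first reach 1 from state i.
Boundary: h_1 = 0.
First-step equations for the other states:
  h_2 = 1 + 5/8*h_1 + 3/16*h_2 + 3/16*h_3
  h_3 = 1 + 3/4*h_1 + 1/8*h_2 + 1/8*h_3

Substituting h_1 = 0 and rearranging gives the linear system (I - Q) h = 1:
  [13/16, -3/16] . (h_2, h_3) = 1
  [-1/8, 7/8] . (h_2, h_3) = 1

Solving yields:
  h_2 = 17/11
  h_3 = 15/11

Starting state is 2, so the expected hitting time is h_2 = 17/11.

Answer: 17/11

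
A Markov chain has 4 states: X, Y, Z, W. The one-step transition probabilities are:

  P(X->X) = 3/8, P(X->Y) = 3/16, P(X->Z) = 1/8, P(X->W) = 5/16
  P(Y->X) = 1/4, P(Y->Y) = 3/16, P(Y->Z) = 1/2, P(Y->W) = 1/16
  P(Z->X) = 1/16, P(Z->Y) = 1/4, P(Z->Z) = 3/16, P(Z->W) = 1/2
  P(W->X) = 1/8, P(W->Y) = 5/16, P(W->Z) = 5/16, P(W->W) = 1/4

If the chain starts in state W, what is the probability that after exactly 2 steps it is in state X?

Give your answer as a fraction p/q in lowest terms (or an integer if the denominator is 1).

Answer: 45/256

Derivation:
Computing P^2 by repeated multiplication:
P^1 =
  X: [3/8, 3/16, 1/8, 5/16]
  Y: [1/4, 3/16, 1/2, 1/16]
  Z: [1/16, 1/4, 3/16, 1/2]
  W: [1/8, 5/16, 5/16, 1/4]
P^2 =
  X: [15/64, 15/64, 67/256, 69/256]
  Y: [23/128, 29/128, 61/256, 91/256]
  Z: [41/256, 67/256, 83/256, 65/256]
  W: [45/256, 61/256, 79/256, 71/256]

(P^2)[W -> X] = 45/256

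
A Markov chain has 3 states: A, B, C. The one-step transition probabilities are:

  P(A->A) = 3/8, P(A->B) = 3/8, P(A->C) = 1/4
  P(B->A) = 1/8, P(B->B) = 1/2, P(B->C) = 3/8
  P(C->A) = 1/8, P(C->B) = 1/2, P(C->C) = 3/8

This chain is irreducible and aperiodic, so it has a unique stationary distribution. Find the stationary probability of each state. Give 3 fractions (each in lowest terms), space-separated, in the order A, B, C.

The stationary distribution satisfies pi = pi * P, i.e.:
  pi_A = 3/8*pi_A + 1/8*pi_B + 1/8*pi_C
  pi_B = 3/8*pi_A + 1/2*pi_B + 1/2*pi_C
  pi_C = 1/4*pi_A + 3/8*pi_B + 3/8*pi_C
with normalization: pi_A + pi_B + pi_C = 1.

Using the first 2 balance equations plus normalization, the linear system A*pi = b is:
  [-5/8, 1/8, 1/8] . pi = 0
  [3/8, -1/2, 1/2] . pi = 0
  [1, 1, 1] . pi = 1

Solving yields:
  pi_A = 1/6
  pi_B = 23/48
  pi_C = 17/48

Verification (pi * P):
  1/6*3/8 + 23/48*1/8 + 17/48*1/8 = 1/6 = pi_A  (ok)
  1/6*3/8 + 23/48*1/2 + 17/48*1/2 = 23/48 = pi_B  (ok)
  1/6*1/4 + 23/48*3/8 + 17/48*3/8 = 17/48 = pi_C  (ok)

Answer: 1/6 23/48 17/48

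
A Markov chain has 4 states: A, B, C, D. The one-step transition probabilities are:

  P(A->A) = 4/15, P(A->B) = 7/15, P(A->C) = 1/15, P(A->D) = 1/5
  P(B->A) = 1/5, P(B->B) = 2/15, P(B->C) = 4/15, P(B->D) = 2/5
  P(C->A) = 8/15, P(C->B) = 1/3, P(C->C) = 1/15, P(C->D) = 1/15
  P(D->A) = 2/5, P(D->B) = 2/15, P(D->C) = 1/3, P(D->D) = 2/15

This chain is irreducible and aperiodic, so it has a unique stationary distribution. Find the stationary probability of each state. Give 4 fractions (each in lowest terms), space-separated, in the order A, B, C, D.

The stationary distribution satisfies pi = pi * P, i.e.:
  pi_A = 4/15*pi_A + 1/5*pi_B + 8/15*pi_C + 2/5*pi_D
  pi_B = 7/15*pi_A + 2/15*pi_B + 1/3*pi_C + 2/15*pi_D
  pi_C = 1/15*pi_A + 4/15*pi_B + 1/15*pi_C + 1/3*pi_D
  pi_D = 1/5*pi_A + 2/5*pi_B + 1/15*pi_C + 2/15*pi_D
with normalization: pi_A + pi_B + pi_C + pi_D = 1.

Using the first 3 balance equations plus normalization, the linear system A*pi = b is:
  [-11/15, 1/5, 8/15, 2/5] . pi = 0
  [7/15, -13/15, 1/3, 2/15] . pi = 0
  [1/15, 4/15, -14/15, 1/3] . pi = 0
  [1, 1, 1, 1] . pi = 1

Solving yields:
  pi_A = 343/1055
  pi_B = 293/1055
  pi_C = 38/211
  pi_D = 229/1055

Verification (pi * P):
  343/1055*4/15 + 293/1055*1/5 + 38/211*8/15 + 229/1055*2/5 = 343/1055 = pi_A  (ok)
  343/1055*7/15 + 293/1055*2/15 + 38/211*1/3 + 229/1055*2/15 = 293/1055 = pi_B  (ok)
  343/1055*1/15 + 293/1055*4/15 + 38/211*1/15 + 229/1055*1/3 = 38/211 = pi_C  (ok)
  343/1055*1/5 + 293/1055*2/5 + 38/211*1/15 + 229/1055*2/15 = 229/1055 = pi_D  (ok)

Answer: 343/1055 293/1055 38/211 229/1055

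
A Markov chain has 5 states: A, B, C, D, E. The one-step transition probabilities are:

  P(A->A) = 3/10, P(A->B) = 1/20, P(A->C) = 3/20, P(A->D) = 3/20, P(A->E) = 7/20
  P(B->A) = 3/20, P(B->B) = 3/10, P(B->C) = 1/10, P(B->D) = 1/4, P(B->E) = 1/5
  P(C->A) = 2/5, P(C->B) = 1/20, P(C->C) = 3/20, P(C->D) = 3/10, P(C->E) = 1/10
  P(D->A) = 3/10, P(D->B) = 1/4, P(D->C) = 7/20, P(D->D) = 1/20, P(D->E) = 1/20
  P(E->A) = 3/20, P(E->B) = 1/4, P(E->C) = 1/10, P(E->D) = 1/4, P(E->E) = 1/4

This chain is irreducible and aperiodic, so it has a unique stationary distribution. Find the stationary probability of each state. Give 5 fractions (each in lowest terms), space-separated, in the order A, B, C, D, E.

The stationary distribution satisfies pi = pi * P, i.e.:
  pi_A = 3/10*pi_A + 3/20*pi_B + 2/5*pi_C + 3/10*pi_D + 3/20*pi_E
  pi_B = 1/20*pi_A + 3/10*pi_B + 1/20*pi_C + 1/4*pi_D + 1/4*pi_E
  pi_C = 3/20*pi_A + 1/10*pi_B + 3/20*pi_C + 7/20*pi_D + 1/10*pi_E
  pi_D = 3/20*pi_A + 1/4*pi_B + 3/10*pi_C + 1/20*pi_D + 1/4*pi_E
  pi_E = 7/20*pi_A + 1/5*pi_B + 1/10*pi_C + 1/20*pi_D + 1/4*pi_E
with normalization: pi_A + pi_B + pi_C + pi_D + pi_E = 1.

Using the first 4 balance equations plus normalization, the linear system A*pi = b is:
  [-7/10, 3/20, 2/5, 3/10, 3/20] . pi = 0
  [1/20, -7/10, 1/20, 1/4, 1/4] . pi = 0
  [3/20, 1/10, -17/20, 7/20, 1/10] . pi = 0
  [3/20, 1/4, 3/10, -19/20, 1/4] . pi = 0
  [1, 1, 1, 1, 1] . pi = 1

Solving yields:
  pi_A = 49/188
  pi_B = 6316/36613
  pi_C = 655/3854
  pi_D = 1493/7708
  pi_E = 7440/36613

Verification (pi * P):
  49/188*3/10 + 6316/36613*3/20 + 655/3854*2/5 + 1493/7708*3/10 + 7440/36613*3/20 = 49/188 = pi_A  (ok)
  49/188*1/20 + 6316/36613*3/10 + 655/3854*1/20 + 1493/7708*1/4 + 7440/36613*1/4 = 6316/36613 = pi_B  (ok)
  49/188*3/20 + 6316/36613*1/10 + 655/3854*3/20 + 1493/7708*7/20 + 7440/36613*1/10 = 655/3854 = pi_C  (ok)
  49/188*3/20 + 6316/36613*1/4 + 655/3854*3/10 + 1493/7708*1/20 + 7440/36613*1/4 = 1493/7708 = pi_D  (ok)
  49/188*7/20 + 6316/36613*1/5 + 655/3854*1/10 + 1493/7708*1/20 + 7440/36613*1/4 = 7440/36613 = pi_E  (ok)

Answer: 49/188 6316/36613 655/3854 1493/7708 7440/36613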